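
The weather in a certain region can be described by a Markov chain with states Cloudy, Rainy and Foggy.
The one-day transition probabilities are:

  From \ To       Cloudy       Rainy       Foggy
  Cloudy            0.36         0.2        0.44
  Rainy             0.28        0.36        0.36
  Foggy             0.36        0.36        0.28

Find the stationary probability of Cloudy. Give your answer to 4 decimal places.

Let the stationary distribution be π with π = πP and π_1 + π_2 + π_3 = 1.
π_1 = 0.36·π_1 + 0.28·π_2 + 0.36·π_3
π_2 = 0.2·π_1 + 0.36·π_2 + 0.36·π_3
Solving with the normalization constraint gives π = (0.3355, 0.3063, 0.3582).
So the stationary probability of Cloudy is 0.3355.

0.3355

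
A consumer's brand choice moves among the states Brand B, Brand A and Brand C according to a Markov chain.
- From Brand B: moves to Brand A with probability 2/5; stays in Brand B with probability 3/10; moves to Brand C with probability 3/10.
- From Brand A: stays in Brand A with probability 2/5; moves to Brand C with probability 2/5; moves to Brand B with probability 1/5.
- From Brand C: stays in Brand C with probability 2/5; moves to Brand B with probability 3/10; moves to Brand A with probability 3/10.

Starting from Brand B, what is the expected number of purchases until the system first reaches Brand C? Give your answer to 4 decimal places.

2.9412

Let t(s) be the expected number of purchases to first reach Brand C from state s, with t(Brand C) = 0. Conditioning on the first purchase:
t(Brand B) = 1 + 0.3·t(Brand B) + 0.4·t(Brand A)
t(Brand A) = 1 + 0.2·t(Brand B) + 0.4·t(Brand A)
Solving: t(Brand B) = 2.9412, t(Brand A) = 2.6471.
Expected purchases from Brand B to Brand C: 2.9412.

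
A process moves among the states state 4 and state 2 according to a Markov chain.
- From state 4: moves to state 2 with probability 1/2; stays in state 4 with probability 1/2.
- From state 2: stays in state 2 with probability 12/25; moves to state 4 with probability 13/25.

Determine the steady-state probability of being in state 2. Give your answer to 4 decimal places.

Let the stationary distribution be π with π = πP and π_1 + π_2 = 1.
π_1 = 0.5·π_1 + 0.52·π_2
Solving with the normalization constraint gives π = (0.5098, 0.4902).
So the stationary probability of state 2 is 0.4902.

0.4902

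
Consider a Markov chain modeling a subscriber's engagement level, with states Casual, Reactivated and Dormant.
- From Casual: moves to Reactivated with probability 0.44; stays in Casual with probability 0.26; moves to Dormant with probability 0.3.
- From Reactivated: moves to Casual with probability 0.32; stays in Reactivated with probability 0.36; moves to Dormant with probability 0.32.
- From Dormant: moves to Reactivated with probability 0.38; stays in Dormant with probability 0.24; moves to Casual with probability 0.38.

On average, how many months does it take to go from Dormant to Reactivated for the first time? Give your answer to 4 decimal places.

2.4978

Let t(s) be the expected number of months to first reach Reactivated from state s, with t(Reactivated) = 0. Conditioning on the first month:
t(Casual) = 1 + 0.26·t(Casual) + 0.3·t(Dormant)
t(Dormant) = 1 + 0.38·t(Casual) + 0.24·t(Dormant)
Solving: t(Casual) = 2.3640, t(Dormant) = 2.4978.
Expected months from Dormant to Reactivated: 2.4978.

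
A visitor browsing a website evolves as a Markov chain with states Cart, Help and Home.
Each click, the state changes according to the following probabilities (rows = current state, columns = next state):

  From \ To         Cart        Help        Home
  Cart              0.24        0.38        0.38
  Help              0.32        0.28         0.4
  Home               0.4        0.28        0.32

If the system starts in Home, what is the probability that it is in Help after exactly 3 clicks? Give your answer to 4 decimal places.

Propagate the distribution vector 3 clicks from Home.
After 0 clicks: (0.0000, 0.0000, 1.0000)
After 1 click: (0.4000, 0.2800, 0.3200)
After 2 clicks: (0.3136, 0.3200, 0.3664)
After 3 clicks: (0.3242, 0.3114, 0.3644)
P(in Help after 3 clicks) = 0.3114

0.3114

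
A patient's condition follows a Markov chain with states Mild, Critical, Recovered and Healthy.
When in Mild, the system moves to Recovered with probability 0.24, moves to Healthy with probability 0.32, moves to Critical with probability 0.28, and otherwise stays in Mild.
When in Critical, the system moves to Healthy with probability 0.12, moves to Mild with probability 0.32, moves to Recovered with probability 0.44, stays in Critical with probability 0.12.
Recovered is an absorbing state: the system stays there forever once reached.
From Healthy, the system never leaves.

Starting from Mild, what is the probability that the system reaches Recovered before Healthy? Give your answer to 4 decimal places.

0.5148

Let h(s) be the probability of absorption at Recovered starting from transient state s. Then h(Recovered) = 1 and h(Healthy) = 0. By first-step analysis:
h(Mild) = 0.16·h(Mild) + 0.28·h(Critical) + 0.24·1 + 0.32·0
h(Critical) = 0.32·h(Mild) + 0.12·h(Critical) + 0.44·1 + 0.12·0
Solving: h(Mild) = 0.5148, h(Critical) = 0.6872.
Starting from Mild, the probability is 0.5148.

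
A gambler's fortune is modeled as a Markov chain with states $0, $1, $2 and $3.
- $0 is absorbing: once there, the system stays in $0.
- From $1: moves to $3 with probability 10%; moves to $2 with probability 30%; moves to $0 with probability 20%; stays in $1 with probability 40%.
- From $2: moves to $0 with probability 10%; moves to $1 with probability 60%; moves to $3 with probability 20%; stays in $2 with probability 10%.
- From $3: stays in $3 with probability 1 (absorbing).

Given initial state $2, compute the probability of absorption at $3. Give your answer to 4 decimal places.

0.5000

Let h(s) be the probability of absorption at $3 starting from transient state s. Then h($3) = 1 and h($0) = 0. By first-step analysis:
h($1) = 0.2·0 + 0.4·h($1) + 0.3·h($2) + 0.1·1
h($2) = 0.1·0 + 0.6·h($1) + 0.1·h($2) + 0.2·1
Solving: h($1) = 0.4167, h($2) = 0.5000.
Starting from $2, the probability is 0.5000.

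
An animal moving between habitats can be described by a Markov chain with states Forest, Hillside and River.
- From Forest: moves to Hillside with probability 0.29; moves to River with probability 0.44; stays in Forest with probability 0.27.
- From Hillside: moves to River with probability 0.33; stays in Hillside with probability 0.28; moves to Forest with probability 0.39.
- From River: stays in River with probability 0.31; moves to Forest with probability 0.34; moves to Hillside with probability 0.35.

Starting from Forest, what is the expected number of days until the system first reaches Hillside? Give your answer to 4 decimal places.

3.1912

Let t(s) be the expected number of days to first reach Hillside from state s, with t(Hillside) = 0. Conditioning on the first day:
t(Forest) = 1 + 0.27·t(Forest) + 0.44·t(River)
t(River) = 1 + 0.34·t(Forest) + 0.31·t(River)
Solving: t(Forest) = 3.1912, t(River) = 3.0217.
Expected days from Forest to Hillside: 3.1912.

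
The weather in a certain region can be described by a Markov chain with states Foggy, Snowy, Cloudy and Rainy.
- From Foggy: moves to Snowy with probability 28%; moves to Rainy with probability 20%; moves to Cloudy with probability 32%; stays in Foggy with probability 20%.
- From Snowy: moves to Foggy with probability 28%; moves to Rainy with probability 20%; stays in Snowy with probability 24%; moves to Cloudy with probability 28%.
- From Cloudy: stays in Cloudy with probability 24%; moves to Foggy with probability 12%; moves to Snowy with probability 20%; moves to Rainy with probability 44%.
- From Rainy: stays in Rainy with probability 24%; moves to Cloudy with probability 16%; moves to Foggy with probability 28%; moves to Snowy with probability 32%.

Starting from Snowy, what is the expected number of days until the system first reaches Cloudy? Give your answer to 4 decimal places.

3.7683

Let t(s) be the expected number of days to first reach Cloudy from state s, with t(Cloudy) = 0. Conditioning on the first day:
t(Foggy) = 1 + 0.2·t(Foggy) + 0.28·t(Snowy) + 0.2·t(Rainy)
t(Snowy) = 1 + 0.28·t(Foggy) + 0.24·t(Snowy) + 0.2·t(Rainy)
t(Rainy) = 1 + 0.28·t(Foggy) + 0.32·t(Snowy) + 0.24·t(Rainy)
Solving: t(Foggy) = 3.6288, t(Snowy) = 3.7683, t(Rainy) = 4.2394.
Expected days from Snowy to Cloudy: 3.7683.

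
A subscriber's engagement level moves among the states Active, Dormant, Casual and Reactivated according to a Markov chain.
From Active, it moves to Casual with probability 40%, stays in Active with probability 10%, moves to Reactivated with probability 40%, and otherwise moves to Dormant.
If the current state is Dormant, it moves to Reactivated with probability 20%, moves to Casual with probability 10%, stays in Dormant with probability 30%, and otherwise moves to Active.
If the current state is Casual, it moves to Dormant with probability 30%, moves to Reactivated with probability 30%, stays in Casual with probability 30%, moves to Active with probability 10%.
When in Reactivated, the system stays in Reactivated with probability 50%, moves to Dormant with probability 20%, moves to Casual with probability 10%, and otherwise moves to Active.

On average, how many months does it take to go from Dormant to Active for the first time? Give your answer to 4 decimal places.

3.3136

Let t(s) be the expected number of months to first reach Active from state s, with t(Active) = 0. Conditioning on the first month:
t(Dormant) = 1 + 0.3·t(Dormant) + 0.1·t(Casual) + 0.2·t(Reactivated)
t(Casual) = 1 + 0.3·t(Dormant) + 0.3·t(Casual) + 0.3·t(Reactivated)
t(Reactivated) = 1 + 0.2·t(Dormant) + 0.1·t(Casual) + 0.5·t(Reactivated)
Solving: t(Dormant) = 3.3136, t(Casual) = 4.6746, t(Reactivated) = 4.2604.
Expected months from Dormant to Active: 3.3136.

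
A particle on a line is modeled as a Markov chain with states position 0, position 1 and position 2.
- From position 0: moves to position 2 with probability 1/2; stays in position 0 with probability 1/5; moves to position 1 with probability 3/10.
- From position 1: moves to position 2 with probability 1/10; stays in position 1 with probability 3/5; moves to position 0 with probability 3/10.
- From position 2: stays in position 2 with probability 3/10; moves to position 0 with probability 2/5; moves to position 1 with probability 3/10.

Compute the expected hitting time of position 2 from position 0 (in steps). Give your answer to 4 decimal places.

3.0435

Let t(s) be the expected number of steps to first reach position 2 from state s, with t(position 2) = 0. Conditioning on the first step:
t(position 0) = 1 + 0.2·t(position 0) + 0.3·t(position 1)
t(position 1) = 1 + 0.3·t(position 0) + 0.6·t(position 1)
Solving: t(position 0) = 3.0435, t(position 1) = 4.7826.
Expected steps from position 0 to position 2: 3.0435.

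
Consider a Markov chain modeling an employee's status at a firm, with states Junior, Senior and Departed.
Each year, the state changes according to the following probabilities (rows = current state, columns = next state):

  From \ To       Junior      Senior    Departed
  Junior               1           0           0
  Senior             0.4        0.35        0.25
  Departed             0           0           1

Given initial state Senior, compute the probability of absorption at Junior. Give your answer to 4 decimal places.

Let h(s) be the probability of absorption at Junior starting from transient state s. Then h(Junior) = 1 and h(Departed) = 0. By first-step analysis:
h(Senior) = 0.4·1 + 0.35·h(Senior) + 0.25·0
Solving: h(Senior) = 0.6154.
Starting from Senior, the probability is 0.6154.

0.6154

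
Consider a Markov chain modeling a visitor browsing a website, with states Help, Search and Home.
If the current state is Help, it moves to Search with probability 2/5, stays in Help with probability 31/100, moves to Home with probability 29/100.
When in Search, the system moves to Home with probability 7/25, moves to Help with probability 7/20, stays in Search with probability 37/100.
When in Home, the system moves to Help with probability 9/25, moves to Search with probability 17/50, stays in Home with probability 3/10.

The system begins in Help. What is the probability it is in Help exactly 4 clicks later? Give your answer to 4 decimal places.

0.3393

Propagate the distribution vector 4 clicks from Help.
After 0 clicks: (1.0000, 0.0000, 0.0000)
After 1 click: (0.3100, 0.4000, 0.2900)
After 2 clicks: (0.3405, 0.3706, 0.2889)
After 3 clicks: (0.3393, 0.3715, 0.2892)
After 4 clicks: (0.3393, 0.3715, 0.2892)
P(in Help after 4 clicks) = 0.3393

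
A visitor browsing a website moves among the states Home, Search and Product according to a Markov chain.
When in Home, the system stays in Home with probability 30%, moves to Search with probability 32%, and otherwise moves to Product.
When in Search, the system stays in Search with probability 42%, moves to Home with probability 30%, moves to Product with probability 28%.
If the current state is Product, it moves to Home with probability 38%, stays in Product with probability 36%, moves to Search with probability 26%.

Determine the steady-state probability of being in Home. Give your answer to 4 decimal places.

Let the stationary distribution be π with π = πP and π_1 + π_2 + π_3 = 1.
π_1 = 0.3·π_1 + 0.3·π_2 + 0.38·π_3
π_2 = 0.32·π_1 + 0.42·π_2 + 0.26·π_3
Solving with the normalization constraint gives π = (0.3272, 0.3329, 0.3399).
So the stationary probability of Home is 0.3272.

0.3272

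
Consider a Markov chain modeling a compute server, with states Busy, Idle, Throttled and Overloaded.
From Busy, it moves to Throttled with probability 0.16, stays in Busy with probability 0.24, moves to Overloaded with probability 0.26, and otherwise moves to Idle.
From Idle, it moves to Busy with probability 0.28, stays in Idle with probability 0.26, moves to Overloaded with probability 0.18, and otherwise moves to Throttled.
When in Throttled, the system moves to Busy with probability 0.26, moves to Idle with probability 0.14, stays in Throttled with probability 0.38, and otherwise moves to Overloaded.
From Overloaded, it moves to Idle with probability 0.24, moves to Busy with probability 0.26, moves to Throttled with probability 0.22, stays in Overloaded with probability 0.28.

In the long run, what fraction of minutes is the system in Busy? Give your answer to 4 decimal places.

Let the stationary distribution be π with π = πP and π_1 + π_2 + π_3 + π_4 = 1.
π_1 = 0.24·π_1 + 0.28·π_2 + 0.26·π_3 + 0.26·π_4
π_2 = 0.34·π_1 + 0.26·π_2 + 0.14·π_3 + 0.24·π_4
π_3 = 0.16·π_1 + 0.28·π_2 + 0.38·π_3 + 0.22·π_4
Solving with the normalization constraint gives π = (0.2597, 0.2448, 0.2608, 0.2347).
So the stationary probability of Busy is 0.2597.

0.2597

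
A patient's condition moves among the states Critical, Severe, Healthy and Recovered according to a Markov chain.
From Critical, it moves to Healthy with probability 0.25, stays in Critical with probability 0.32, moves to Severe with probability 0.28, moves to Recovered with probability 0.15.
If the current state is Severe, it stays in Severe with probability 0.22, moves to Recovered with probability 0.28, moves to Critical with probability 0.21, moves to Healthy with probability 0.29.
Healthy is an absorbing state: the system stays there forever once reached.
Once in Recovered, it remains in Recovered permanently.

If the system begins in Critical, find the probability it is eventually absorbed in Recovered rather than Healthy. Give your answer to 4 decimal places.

Let h(s) be the probability of absorption at Recovered starting from transient state s. Then h(Recovered) = 1 and h(Healthy) = 0. By first-step analysis:
h(Critical) = 0.32·h(Critical) + 0.28·h(Severe) + 0.25·0 + 0.15·1
h(Severe) = 0.21·h(Critical) + 0.22·h(Severe) + 0.29·0 + 0.28·1
Solving: h(Critical) = 0.4143, h(Severe) = 0.4705.
Starting from Critical, the probability is 0.4143.

0.4143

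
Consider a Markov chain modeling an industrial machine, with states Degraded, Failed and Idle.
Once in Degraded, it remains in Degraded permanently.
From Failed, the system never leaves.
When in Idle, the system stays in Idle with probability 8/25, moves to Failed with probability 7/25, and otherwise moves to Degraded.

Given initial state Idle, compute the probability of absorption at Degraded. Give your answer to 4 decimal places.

0.5882

Let h(s) be the probability of absorption at Degraded starting from transient state s. Then h(Degraded) = 1 and h(Failed) = 0. By first-step analysis:
h(Idle) = 0.4·1 + 0.28·0 + 0.32·h(Idle)
Solving: h(Idle) = 0.5882.
Starting from Idle, the probability is 0.5882.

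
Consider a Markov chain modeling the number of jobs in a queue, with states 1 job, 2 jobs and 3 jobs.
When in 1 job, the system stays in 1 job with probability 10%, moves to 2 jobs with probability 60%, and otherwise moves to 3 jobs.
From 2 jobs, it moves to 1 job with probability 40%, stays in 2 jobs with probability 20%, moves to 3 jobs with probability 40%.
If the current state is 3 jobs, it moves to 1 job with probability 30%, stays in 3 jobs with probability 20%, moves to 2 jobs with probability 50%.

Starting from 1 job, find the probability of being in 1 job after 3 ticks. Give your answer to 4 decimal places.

0.2650

Propagate the distribution vector 3 ticks from 1 job.
After 0 ticks: (1.0000, 0.0000, 0.0000)
After 1 tick: (0.1000, 0.6000, 0.3000)
After 2 ticks: (0.3400, 0.3300, 0.3300)
After 3 ticks: (0.2650, 0.4350, 0.3000)
P(in 1 job after 3 ticks) = 0.2650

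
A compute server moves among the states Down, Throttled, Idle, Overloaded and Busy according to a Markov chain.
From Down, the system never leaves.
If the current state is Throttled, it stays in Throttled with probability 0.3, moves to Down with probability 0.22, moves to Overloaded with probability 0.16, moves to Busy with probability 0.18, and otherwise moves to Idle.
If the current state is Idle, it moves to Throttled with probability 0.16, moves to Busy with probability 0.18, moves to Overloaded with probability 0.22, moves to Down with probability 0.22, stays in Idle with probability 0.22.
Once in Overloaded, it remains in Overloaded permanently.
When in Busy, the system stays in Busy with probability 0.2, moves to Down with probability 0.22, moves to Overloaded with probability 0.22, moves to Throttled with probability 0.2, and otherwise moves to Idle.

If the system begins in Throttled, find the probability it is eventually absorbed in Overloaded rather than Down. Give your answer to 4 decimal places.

0.4505

Let h(s) be the probability of absorption at Overloaded starting from transient state s. Then h(Overloaded) = 1 and h(Down) = 0. By first-step analysis:
h(Throttled) = 0.22·0 + 0.3·h(Throttled) + 0.14·h(Idle) + 0.16·1 + 0.18·h(Busy)
h(Idle) = 0.22·0 + 0.16·h(Throttled) + 0.22·h(Idle) + 0.22·1 + 0.18·h(Busy)
h(Busy) = 0.22·0 + 0.2·h(Throttled) + 0.16·h(Idle) + 0.22·1 + 0.2·h(Busy)
Solving: h(Throttled) = 0.4505, h(Idle) = 0.4864, h(Busy) = 0.4849.
Starting from Throttled, the probability is 0.4505.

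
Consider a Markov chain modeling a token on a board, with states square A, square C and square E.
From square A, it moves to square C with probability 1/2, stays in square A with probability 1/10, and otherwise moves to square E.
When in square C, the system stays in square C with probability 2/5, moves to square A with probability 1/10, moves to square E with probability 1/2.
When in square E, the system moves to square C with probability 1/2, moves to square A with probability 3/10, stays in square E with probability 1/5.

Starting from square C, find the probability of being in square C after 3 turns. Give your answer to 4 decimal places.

0.4540

Propagate the distribution vector 3 turns from square C.
After 0 turns: (0.0000, 1.0000, 0.0000)
After 1 turn: (0.1000, 0.4000, 0.5000)
After 2 turns: (0.2000, 0.4600, 0.3400)
After 3 turns: (0.1680, 0.4540, 0.3780)
P(in square C after 3 turns) = 0.4540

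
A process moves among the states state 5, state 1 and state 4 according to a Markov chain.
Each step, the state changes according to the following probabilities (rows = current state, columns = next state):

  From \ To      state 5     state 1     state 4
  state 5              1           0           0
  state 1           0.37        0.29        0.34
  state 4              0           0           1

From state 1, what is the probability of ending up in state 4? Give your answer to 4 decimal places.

0.4789

Let h(s) be the probability of absorption at state 4 starting from transient state s. Then h(state 4) = 1 and h(state 5) = 0. By first-step analysis:
h(state 1) = 0.37·0 + 0.29·h(state 1) + 0.34·1
Solving: h(state 1) = 0.4789.
Starting from state 1, the probability is 0.4789.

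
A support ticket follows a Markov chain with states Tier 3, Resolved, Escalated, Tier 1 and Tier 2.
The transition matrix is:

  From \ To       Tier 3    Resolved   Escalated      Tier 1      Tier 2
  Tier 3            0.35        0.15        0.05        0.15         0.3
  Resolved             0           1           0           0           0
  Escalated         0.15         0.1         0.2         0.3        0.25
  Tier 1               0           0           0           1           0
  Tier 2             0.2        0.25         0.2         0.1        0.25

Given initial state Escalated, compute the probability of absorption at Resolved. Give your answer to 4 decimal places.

0.4070

Let h(s) be the probability of absorption at Resolved starting from transient state s. Then h(Resolved) = 1 and h(Tier 1) = 0. By first-step analysis:
h(Tier 3) = 0.35·h(Tier 3) + 0.15·1 + 0.05·h(Escalated) + 0.15·0 + 0.3·h(Tier 2)
h(Escalated) = 0.15·h(Tier 3) + 0.1·1 + 0.2·h(Escalated) + 0.3·0 + 0.25·h(Tier 2)
h(Tier 2) = 0.2·h(Tier 3) + 0.25·1 + 0.2·h(Escalated) + 0.1·0 + 0.25·h(Tier 2)
Solving: h(Tier 3) = 0.5314, h(Escalated) = 0.4070, h(Tier 2) = 0.5836.
Starting from Escalated, the probability is 0.4070.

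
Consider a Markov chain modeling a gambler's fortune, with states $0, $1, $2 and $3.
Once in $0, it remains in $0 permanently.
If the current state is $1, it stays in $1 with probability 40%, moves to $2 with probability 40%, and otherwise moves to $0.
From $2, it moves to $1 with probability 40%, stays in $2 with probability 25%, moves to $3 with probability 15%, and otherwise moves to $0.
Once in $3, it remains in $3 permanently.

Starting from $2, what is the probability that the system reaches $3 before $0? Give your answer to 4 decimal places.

0.3103

Let h(s) be the probability of absorption at $3 starting from transient state s. Then h($3) = 1 and h($0) = 0. By first-step analysis:
h($1) = 0.2·0 + 0.4·h($1) + 0.4·h($2)
h($2) = 0.2·0 + 0.4·h($1) + 0.25·h($2) + 0.15·1
Solving: h($1) = 0.2069, h($2) = 0.3103.
Starting from $2, the probability is 0.3103.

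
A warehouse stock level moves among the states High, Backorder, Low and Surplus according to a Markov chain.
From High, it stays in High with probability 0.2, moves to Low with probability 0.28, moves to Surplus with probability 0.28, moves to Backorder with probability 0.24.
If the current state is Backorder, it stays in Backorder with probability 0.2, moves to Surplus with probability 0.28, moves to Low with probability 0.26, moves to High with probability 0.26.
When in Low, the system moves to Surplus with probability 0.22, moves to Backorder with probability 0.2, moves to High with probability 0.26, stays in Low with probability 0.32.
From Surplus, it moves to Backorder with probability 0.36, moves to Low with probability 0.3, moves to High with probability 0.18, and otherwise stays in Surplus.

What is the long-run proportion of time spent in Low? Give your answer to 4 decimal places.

0.2914

Let the stationary distribution be π with π = πP and π_1 + π_2 + π_3 + π_4 = 1.
π_1 = 0.2·π_1 + 0.26·π_2 + 0.26·π_3 + 0.18·π_4
π_2 = 0.24·π_1 + 0.2·π_2 + 0.2·π_3 + 0.36·π_4
π_3 = 0.28·π_1 + 0.26·π_2 + 0.32·π_3 + 0.3·π_4
Solving with the normalization constraint gives π = (0.2276, 0.2466, 0.2914, 0.2344).
So the stationary probability of Low is 0.2914.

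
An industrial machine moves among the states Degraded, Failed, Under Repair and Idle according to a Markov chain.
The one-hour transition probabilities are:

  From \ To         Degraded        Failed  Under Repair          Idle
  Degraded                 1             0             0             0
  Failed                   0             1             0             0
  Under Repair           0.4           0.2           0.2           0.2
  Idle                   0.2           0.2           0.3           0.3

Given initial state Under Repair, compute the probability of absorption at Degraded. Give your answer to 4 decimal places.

0.6400

Let h(s) be the probability of absorption at Degraded starting from transient state s. Then h(Degraded) = 1 and h(Failed) = 0. By first-step analysis:
h(Under Repair) = 0.4·1 + 0.2·0 + 0.2·h(Under Repair) + 0.2·h(Idle)
h(Idle) = 0.2·1 + 0.2·0 + 0.3·h(Under Repair) + 0.3·h(Idle)
Solving: h(Under Repair) = 0.6400, h(Idle) = 0.5600.
Starting from Under Repair, the probability is 0.6400.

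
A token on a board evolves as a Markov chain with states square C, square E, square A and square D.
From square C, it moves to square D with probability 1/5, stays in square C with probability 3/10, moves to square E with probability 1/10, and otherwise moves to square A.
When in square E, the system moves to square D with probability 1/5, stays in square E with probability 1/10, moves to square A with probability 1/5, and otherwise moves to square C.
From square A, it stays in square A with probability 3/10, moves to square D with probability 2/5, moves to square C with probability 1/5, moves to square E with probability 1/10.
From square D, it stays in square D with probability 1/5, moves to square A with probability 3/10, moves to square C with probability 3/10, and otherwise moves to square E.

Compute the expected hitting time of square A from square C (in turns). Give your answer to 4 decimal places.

Let t(s) be the expected number of turns to first reach square A from state s, with t(square A) = 0. Conditioning on the first turn:
t(square C) = 1 + 0.3·t(square C) + 0.1·t(square E) + 0.2·t(square D)
t(square E) = 1 + 0.5·t(square C) + 0.1·t(square E) + 0.2·t(square D)
t(square D) = 1 + 0.3·t(square C) + 0.2·t(square E) + 0.2·t(square D)
Solving: t(square C) = 2.8090, t(square E) = 3.3708, t(square D) = 3.1461.
Expected turns from square C to square A: 2.8090.

2.8090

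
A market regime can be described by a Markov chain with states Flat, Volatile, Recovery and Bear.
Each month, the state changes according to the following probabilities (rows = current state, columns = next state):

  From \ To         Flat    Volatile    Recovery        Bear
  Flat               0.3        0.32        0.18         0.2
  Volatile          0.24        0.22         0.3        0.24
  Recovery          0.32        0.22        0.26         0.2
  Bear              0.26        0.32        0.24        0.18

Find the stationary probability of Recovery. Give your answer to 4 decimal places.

Let the stationary distribution be π with π = πP and π_1 + π_2 + π_3 + π_4 = 1.
π_1 = 0.3·π_1 + 0.24·π_2 + 0.32·π_3 + 0.26·π_4
π_2 = 0.32·π_1 + 0.22·π_2 + 0.22·π_3 + 0.32·π_4
π_3 = 0.18·π_1 + 0.3·π_2 + 0.26·π_3 + 0.24·π_4
Solving with the normalization constraint gives π = (0.2805, 0.2687, 0.2442, 0.2066).
So the stationary probability of Recovery is 0.2442.

0.2442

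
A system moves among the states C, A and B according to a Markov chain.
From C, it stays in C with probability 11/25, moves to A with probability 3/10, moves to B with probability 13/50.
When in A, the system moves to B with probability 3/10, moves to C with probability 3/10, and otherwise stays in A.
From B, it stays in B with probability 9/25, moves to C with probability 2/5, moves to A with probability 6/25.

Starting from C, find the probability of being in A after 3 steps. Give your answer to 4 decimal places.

0.3136

Propagate the distribution vector 3 steps from C.
After 0 steps: (1.0000, 0.0000, 0.0000)
After 1 step: (0.4400, 0.3000, 0.2600)
After 2 steps: (0.3876, 0.3144, 0.2980)
After 3 steps: (0.3841, 0.3136, 0.3024)
P(in A after 3 steps) = 0.3136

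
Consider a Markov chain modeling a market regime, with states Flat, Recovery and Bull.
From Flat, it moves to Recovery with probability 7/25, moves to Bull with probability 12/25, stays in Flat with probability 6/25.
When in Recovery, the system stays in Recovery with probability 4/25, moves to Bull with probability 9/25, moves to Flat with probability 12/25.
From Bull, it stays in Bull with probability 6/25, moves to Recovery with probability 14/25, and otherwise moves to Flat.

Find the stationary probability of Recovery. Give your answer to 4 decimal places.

Let the stationary distribution be π with π = πP and π_1 + π_2 + π_3 = 1.
π_1 = 0.24·π_1 + 0.48·π_2 + 0.2·π_3
π_2 = 0.28·π_1 + 0.16·π_2 + 0.56·π_3
Solving with the normalization constraint gives π = (0.3071, 0.3386, 0.3543).
So the stationary probability of Recovery is 0.3386.

0.3386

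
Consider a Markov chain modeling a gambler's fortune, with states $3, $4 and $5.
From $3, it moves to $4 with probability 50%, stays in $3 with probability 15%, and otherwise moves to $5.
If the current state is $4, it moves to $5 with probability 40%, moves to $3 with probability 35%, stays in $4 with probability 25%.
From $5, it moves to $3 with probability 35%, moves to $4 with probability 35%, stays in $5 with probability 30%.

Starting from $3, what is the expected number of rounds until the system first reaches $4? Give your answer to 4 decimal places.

Let t(s) be the expected number of rounds to first reach $4 from state s, with t($4) = 0. Conditioning on the first round:
t($3) = 1 + 0.15·t($3) + 0.35·t($5)
t($5) = 1 + 0.35·t($3) + 0.3·t($5)
Solving: t($3) = 2.2222, t($5) = 2.5397.
Expected rounds from $3 to $4: 2.2222.

2.2222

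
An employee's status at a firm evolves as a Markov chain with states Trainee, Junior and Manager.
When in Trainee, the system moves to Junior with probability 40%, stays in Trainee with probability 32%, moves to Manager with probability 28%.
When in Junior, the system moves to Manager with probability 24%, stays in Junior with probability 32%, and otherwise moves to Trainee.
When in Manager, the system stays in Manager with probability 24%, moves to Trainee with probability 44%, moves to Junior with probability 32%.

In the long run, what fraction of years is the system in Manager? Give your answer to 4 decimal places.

0.2557

Let the stationary distribution be π with π = πP and π_1 + π_2 + π_3 = 1.
π_1 = 0.32·π_1 + 0.44·π_2 + 0.44·π_3
π_2 = 0.4·π_1 + 0.32·π_2 + 0.32·π_3
Solving with the normalization constraint gives π = (0.3929, 0.3514, 0.2557).
So the stationary probability of Manager is 0.2557.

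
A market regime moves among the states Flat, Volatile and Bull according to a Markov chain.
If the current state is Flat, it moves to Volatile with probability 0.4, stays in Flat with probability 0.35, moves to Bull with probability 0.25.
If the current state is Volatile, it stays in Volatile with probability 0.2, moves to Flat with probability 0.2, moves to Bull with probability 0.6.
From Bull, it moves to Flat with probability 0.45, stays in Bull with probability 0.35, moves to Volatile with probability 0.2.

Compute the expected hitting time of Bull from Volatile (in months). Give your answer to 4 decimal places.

Let t(s) be the expected number of months to first reach Bull from state s, with t(Bull) = 0. Conditioning on the first month:
t(Flat) = 1 + 0.35·t(Flat) + 0.4·t(Volatile)
t(Volatile) = 1 + 0.2·t(Flat) + 0.2·t(Volatile)
Solving: t(Flat) = 2.7273, t(Volatile) = 1.9318.
Expected months from Volatile to Bull: 1.9318.

1.9318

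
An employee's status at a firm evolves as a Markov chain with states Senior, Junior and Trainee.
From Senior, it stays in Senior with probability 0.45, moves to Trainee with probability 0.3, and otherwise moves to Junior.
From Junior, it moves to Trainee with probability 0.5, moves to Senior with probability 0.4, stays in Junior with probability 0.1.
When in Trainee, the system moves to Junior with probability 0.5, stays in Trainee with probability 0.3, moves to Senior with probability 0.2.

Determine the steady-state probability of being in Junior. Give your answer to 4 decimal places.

Let the stationary distribution be π with π = πP and π_1 + π_2 + π_3 = 1.
π_1 = 0.45·π_1 + 0.4·π_2 + 0.2·π_3
π_2 = 0.25·π_1 + 0.1·π_2 + 0.5·π_3
Solving with the normalization constraint gives π = (0.3455, 0.2955, 0.3591).
So the stationary probability of Junior is 0.2955.

0.2955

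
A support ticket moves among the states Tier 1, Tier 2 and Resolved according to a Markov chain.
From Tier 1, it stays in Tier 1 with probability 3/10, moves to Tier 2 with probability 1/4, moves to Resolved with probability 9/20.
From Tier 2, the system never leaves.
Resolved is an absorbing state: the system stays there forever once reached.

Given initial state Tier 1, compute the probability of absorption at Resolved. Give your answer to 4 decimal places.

Let h(s) be the probability of absorption at Resolved starting from transient state s. Then h(Resolved) = 1 and h(Tier 2) = 0. By first-step analysis:
h(Tier 1) = 0.3·h(Tier 1) + 0.25·0 + 0.45·1
Solving: h(Tier 1) = 0.6429.
Starting from Tier 1, the probability is 0.6429.

0.6429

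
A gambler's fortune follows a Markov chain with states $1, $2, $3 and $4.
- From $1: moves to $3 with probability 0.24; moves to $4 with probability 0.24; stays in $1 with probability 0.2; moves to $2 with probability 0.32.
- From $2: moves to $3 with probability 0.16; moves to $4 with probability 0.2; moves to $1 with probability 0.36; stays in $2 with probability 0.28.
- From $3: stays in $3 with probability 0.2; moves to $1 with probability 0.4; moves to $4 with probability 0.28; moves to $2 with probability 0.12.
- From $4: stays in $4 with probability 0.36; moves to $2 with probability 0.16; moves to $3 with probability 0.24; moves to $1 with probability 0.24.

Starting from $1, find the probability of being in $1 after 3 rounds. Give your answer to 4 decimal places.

0.2869

Propagate the distribution vector 3 rounds from $1.
After 0 rounds: (1.0000, 0.0000, 0.0000, 0.0000)
After 1 round: (0.2000, 0.3200, 0.2400, 0.2400)
After 2 rounds: (0.3088, 0.2208, 0.2048, 0.2656)
After 3 rounds: (0.2869, 0.2277, 0.2141, 0.2712)
P(in $1 after 3 rounds) = 0.2869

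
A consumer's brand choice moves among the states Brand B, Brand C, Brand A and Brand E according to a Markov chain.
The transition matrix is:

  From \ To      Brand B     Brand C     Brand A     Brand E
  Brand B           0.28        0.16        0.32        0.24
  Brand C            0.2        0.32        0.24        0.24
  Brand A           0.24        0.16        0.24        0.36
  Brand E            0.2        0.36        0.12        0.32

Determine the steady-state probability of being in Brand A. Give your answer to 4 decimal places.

0.2234

Let the stationary distribution be π with π = πP and π_1 + π_2 + π_3 + π_4 = 1.
π_1 = 0.28·π_1 + 0.2·π_2 + 0.24·π_3 + 0.2·π_4
π_2 = 0.16·π_1 + 0.32·π_2 + 0.16·π_3 + 0.36·π_4
π_3 = 0.32·π_1 + 0.24·π_2 + 0.24·π_3 + 0.12·π_4
Solving with the normalization constraint gives π = (0.2271, 0.2595, 0.2234, 0.2900).
So the stationary probability of Brand A is 0.2234.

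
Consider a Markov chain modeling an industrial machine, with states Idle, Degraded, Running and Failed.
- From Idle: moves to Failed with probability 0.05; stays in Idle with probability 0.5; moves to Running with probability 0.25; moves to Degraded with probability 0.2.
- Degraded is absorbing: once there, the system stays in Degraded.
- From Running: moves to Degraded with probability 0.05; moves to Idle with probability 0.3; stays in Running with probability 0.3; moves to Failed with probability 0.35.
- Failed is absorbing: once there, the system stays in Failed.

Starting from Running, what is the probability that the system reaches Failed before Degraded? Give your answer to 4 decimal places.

Let h(s) be the probability of absorption at Failed starting from transient state s. Then h(Failed) = 1 and h(Degraded) = 0. By first-step analysis:
h(Idle) = 0.5·h(Idle) + 0.2·0 + 0.25·h(Running) + 0.05·1
h(Running) = 0.3·h(Idle) + 0.05·0 + 0.3·h(Running) + 0.35·1
Solving: h(Idle) = 0.4455, h(Running) = 0.6909.
Starting from Running, the probability is 0.6909.

0.6909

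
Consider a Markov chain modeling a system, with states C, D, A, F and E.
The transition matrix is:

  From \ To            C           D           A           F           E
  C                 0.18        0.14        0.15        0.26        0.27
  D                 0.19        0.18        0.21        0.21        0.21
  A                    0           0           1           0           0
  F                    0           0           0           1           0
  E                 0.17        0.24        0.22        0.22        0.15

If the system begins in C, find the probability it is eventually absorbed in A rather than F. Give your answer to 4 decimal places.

0.4214

Let h(s) be the probability of absorption at A starting from transient state s. Then h(A) = 1 and h(F) = 0. By first-step analysis:
h(C) = 0.18·h(C) + 0.14·h(D) + 0.15·1 + 0.26·0 + 0.27·h(E)
h(D) = 0.19·h(C) + 0.18·h(D) + 0.21·1 + 0.21·0 + 0.21·h(E)
h(E) = 0.17·h(C) + 0.24·h(D) + 0.22·1 + 0.22·0 + 0.15·h(E)
Solving: h(C) = 0.4214, h(D) = 0.4760, h(E) = 0.4775.
Starting from C, the probability is 0.4214.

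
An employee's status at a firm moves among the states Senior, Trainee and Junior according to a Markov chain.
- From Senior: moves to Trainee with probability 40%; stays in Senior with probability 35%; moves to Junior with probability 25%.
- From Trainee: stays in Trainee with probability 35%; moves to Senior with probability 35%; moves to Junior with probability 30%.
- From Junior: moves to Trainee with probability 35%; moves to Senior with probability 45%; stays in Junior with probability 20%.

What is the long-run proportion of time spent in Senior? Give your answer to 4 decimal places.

Let the stationary distribution be π with π = πP and π_1 + π_2 + π_3 = 1.
π_1 = 0.35·π_1 + 0.35·π_2 + 0.45·π_3
π_2 = 0.4·π_1 + 0.35·π_2 + 0.35·π_3
Solving with the normalization constraint gives π = (0.3756, 0.3688, 0.2557).
So the stationary probability of Senior is 0.3756.

0.3756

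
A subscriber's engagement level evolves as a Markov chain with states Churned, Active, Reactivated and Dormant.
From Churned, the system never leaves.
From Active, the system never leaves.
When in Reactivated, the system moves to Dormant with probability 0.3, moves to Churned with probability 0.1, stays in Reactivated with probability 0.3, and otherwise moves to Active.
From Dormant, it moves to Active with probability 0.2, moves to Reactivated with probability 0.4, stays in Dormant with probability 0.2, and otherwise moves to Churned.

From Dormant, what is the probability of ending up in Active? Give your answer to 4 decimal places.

0.5909

Let h(s) be the probability of absorption at Active starting from transient state s. Then h(Active) = 1 and h(Churned) = 0. By first-step analysis:
h(Reactivated) = 0.1·0 + 0.3·1 + 0.3·h(Reactivated) + 0.3·h(Dormant)
h(Dormant) = 0.2·0 + 0.2·1 + 0.4·h(Reactivated) + 0.2·h(Dormant)
Solving: h(Reactivated) = 0.6818, h(Dormant) = 0.5909.
Starting from Dormant, the probability is 0.5909.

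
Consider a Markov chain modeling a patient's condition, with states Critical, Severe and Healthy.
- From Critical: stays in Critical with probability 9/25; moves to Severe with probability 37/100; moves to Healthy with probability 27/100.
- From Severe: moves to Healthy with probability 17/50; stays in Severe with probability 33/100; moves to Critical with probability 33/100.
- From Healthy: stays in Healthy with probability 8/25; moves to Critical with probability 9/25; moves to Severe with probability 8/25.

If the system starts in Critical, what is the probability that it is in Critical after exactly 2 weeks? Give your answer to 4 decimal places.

0.3489

Sum over the intermediate state after 1 week:
P = P(Critical→Critical)·P(Critical→Critical) + P(Critical→Severe)·P(Severe→Critical) + P(Critical→Healthy)·P(Healthy→Critical)
  = 0.36×0.36 + 0.37×0.33 + 0.27×0.36
  = 0.1296 + 0.1221 + 0.0972 = 0.3489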